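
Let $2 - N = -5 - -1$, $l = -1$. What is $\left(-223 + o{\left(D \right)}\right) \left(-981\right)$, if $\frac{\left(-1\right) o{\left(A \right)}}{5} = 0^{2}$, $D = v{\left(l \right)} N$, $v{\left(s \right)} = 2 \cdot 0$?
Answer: $218763$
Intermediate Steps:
$N = 6$ ($N = 2 - \left(-5 - -1\right) = 2 - \left(-5 + 1\right) = 2 - -4 = 2 + 4 = 6$)
$v{\left(s \right)} = 0$
$D = 0$ ($D = 0 \cdot 6 = 0$)
$o{\left(A \right)} = 0$ ($o{\left(A \right)} = - 5 \cdot 0^{2} = \left(-5\right) 0 = 0$)
$\left(-223 + o{\left(D \right)}\right) \left(-981\right) = \left(-223 + 0\right) \left(-981\right) = \left(-223\right) \left(-981\right) = 218763$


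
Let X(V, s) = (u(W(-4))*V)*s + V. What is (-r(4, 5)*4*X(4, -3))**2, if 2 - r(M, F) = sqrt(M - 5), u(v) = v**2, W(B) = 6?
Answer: 8792832 - 11723776*I ≈ 8.7928e+6 - 1.1724e+7*I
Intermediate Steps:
X(V, s) = V + 36*V*s (X(V, s) = (6**2*V)*s + V = (36*V)*s + V = 36*V*s + V = V + 36*V*s)
r(M, F) = 2 - sqrt(-5 + M) (r(M, F) = 2 - sqrt(M - 5) = 2 - sqrt(-5 + M))
(-r(4, 5)*4*X(4, -3))**2 = (-(2 - sqrt(-5 + 4))*4*4*(1 + 36*(-3)))**2 = (-(2 - sqrt(-1))*4*4*(1 - 108))**2 = (-(2 - I)*4*4*(-107))**2 = (-(8 - 4*I)*(-428))**2 = (-(-3424 + 1712*I))**2 = (3424 - 1712*I)**2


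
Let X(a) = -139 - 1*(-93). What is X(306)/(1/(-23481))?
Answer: 1080126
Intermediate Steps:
X(a) = -46 (X(a) = -139 + 93 = -46)
X(306)/(1/(-23481)) = -46/(1/(-23481)) = -46/(-1/23481) = -46*(-23481) = 1080126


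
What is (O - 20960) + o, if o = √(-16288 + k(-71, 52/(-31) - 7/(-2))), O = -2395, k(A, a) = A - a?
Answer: -23355 + I*√62891002/62 ≈ -23355.0 + 127.91*I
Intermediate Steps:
o = I*√62891002/62 (o = √(-16288 + (-71 - (52/(-31) - 7/(-2)))) = √(-16288 + (-71 - (52*(-1/31) - 7*(-½)))) = √(-16288 + (-71 - (-52/31 + 7/2))) = √(-16288 + (-71 - 1*113/62)) = √(-16288 + (-71 - 113/62)) = √(-16288 - 4515/62) = √(-1014371/62) = I*√62891002/62 ≈ 127.91*I)
(O - 20960) + o = (-2395 - 20960) + I*√62891002/62 = -23355 + I*√62891002/62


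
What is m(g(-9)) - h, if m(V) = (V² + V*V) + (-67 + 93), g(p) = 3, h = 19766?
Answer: -19722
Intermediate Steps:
m(V) = 26 + 2*V² (m(V) = (V² + V²) + 26 = 2*V² + 26 = 26 + 2*V²)
m(g(-9)) - h = (26 + 2*3²) - 1*19766 = (26 + 2*9) - 19766 = (26 + 18) - 19766 = 44 - 19766 = -19722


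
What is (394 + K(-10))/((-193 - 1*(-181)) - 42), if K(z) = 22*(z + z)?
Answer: 23/27 ≈ 0.85185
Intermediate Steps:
K(z) = 44*z (K(z) = 22*(2*z) = 44*z)
(394 + K(-10))/((-193 - 1*(-181)) - 42) = (394 + 44*(-10))/((-193 - 1*(-181)) - 42) = (394 - 440)/((-193 + 181) - 42) = -46/(-12 - 42) = -46/(-54) = -46*(-1/54) = 23/27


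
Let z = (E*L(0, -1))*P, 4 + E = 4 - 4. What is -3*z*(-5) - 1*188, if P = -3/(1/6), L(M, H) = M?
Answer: -188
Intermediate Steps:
P = -18 (P = -3/⅙ = -3*6 = -18)
E = -4 (E = -4 + (4 - 4) = -4 + 0 = -4)
z = 0 (z = -4*0*(-18) = 0*(-18) = 0)
-3*z*(-5) - 1*188 = -3*0*(-5) - 1*188 = 0*(-5) - 188 = 0 - 188 = -188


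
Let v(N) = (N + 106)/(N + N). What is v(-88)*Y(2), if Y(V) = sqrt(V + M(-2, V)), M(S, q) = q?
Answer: -9/44 ≈ -0.20455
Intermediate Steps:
v(N) = (106 + N)/(2*N) (v(N) = (106 + N)/((2*N)) = (106 + N)*(1/(2*N)) = (106 + N)/(2*N))
Y(V) = sqrt(2)*sqrt(V) (Y(V) = sqrt(V + V) = sqrt(2*V) = sqrt(2)*sqrt(V))
v(-88)*Y(2) = ((1/2)*(106 - 88)/(-88))*(sqrt(2)*sqrt(2)) = ((1/2)*(-1/88)*18)*2 = -9/88*2 = -9/44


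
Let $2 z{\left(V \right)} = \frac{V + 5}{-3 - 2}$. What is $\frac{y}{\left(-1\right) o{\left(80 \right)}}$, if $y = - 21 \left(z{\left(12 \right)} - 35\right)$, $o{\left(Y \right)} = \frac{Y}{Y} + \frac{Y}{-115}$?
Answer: $- \frac{25323}{10} \approx -2532.3$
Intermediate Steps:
$z{\left(V \right)} = - \frac{1}{2} - \frac{V}{10}$ ($z{\left(V \right)} = \frac{\left(V + 5\right) \frac{1}{-3 - 2}}{2} = \frac{\left(5 + V\right) \frac{1}{-5}}{2} = \frac{\left(5 + V\right) \left(- \frac{1}{5}\right)}{2} = \frac{-1 - \frac{V}{5}}{2} = - \frac{1}{2} - \frac{V}{10}$)
$o{\left(Y \right)} = 1 - \frac{Y}{115}$ ($o{\left(Y \right)} = 1 + Y \left(- \frac{1}{115}\right) = 1 - \frac{Y}{115}$)
$y = \frac{7707}{10}$ ($y = - 21 \left(\left(- \frac{1}{2} - \frac{6}{5}\right) - 35\right) = - 21 \left(- \frac{17}{10} - 35\right) = \left(-21\right) \left(- \frac{367}{10}\right) = \frac{7707}{10} \approx 770.7$)
$\frac{y}{\left(-1\right) o{\left(80 \right)}} = \frac{7707}{10 \left(- (1 - \frac{16}{23})\right)} = \frac{7707}{10 \left(\left(-1\right) \frac{7}{23}\right)} = \frac{7707}{10 \left(- \frac{7}{23}\right)} = \frac{7707}{10} \left(- \frac{23}{7}\right) = - \frac{25323}{10}$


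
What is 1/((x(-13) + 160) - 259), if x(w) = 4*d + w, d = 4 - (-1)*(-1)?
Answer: -1/100 ≈ -0.010000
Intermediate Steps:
d = 3 (d = 4 - 1*1 = 4 - 1 = 3)
x(w) = 12 + w (x(w) = 4*3 + w = 12 + w)
1/((x(-13) + 160) - 259) = 1/(((12 - 13) + 160) - 259) = 1/((-1 + 160) - 259) = 1/(159 - 259) = 1/(-100) = -1/100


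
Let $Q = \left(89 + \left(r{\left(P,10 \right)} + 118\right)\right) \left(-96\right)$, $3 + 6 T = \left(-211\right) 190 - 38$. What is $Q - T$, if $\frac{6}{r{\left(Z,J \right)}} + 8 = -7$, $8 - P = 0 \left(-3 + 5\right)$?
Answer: $- \frac{131451}{10} \approx -13145.0$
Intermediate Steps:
$P = 8$ ($P = 8 - 0 \left(-3 + 5\right) = 8 - 0 \cdot 2 = 8 - 0 = 8 + 0 = 8$)
$r{\left(Z,J \right)} = - \frac{2}{5}$ ($r{\left(Z,J \right)} = \frac{6}{-8 - 7} = \frac{6}{-15} = 6 \left(- \frac{1}{15}\right) = - \frac{2}{5}$)
$T = - \frac{13377}{2}$ ($T = - \frac{1}{2} + \frac{\left(-211\right) 190 - 38}{6} = - \frac{1}{2} + \frac{-40090 - 38}{6} = - \frac{1}{2} + \frac{1}{6} \left(-40128\right) = - \frac{1}{2} - 6688 = - \frac{13377}{2} \approx -6688.5$)
$Q = - \frac{99168}{5}$ ($Q = \left(89 + \left(- \frac{2}{5} + 118\right)\right) \left(-96\right) = \left(89 + \frac{588}{5}\right) \left(-96\right) = \frac{1033}{5} \left(-96\right) = - \frac{99168}{5} \approx -19834.0$)
$Q - T = - \frac{99168}{5} - - \frac{13377}{2} = - \frac{99168}{5} + \frac{13377}{2} = - \frac{131451}{10}$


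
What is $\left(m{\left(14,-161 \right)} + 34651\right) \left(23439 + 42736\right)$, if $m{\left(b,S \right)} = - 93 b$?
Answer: $2206870075$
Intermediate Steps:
$\left(m{\left(14,-161 \right)} + 34651\right) \left(23439 + 42736\right) = \left(\left(-93\right) 14 + 34651\right) \left(23439 + 42736\right) = \left(-1302 + 34651\right) 66175 = 33349 \cdot 66175 = 2206870075$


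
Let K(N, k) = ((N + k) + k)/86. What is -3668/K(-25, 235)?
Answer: -315448/445 ≈ -708.87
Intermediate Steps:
K(N, k) = k/43 + N/86 (K(N, k) = (N + 2*k)*(1/86) = k/43 + N/86)
-3668/K(-25, 235) = -3668/((1/43)*235 + (1/86)*(-25)) = -3668/(235/43 - 25/86) = -3668/445/86 = -3668*86/445 = -315448/445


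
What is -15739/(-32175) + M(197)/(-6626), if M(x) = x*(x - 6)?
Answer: -1106362111/213191550 ≈ -5.1895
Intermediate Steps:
M(x) = x*(-6 + x)
-15739/(-32175) + M(197)/(-6626) = -15739/(-32175) + (197*(-6 + 197))/(-6626) = -15739*(-1/32175) + (197*191)*(-1/6626) = 15739/32175 + 37627*(-1/6626) = 15739/32175 - 37627/6626 = -1106362111/213191550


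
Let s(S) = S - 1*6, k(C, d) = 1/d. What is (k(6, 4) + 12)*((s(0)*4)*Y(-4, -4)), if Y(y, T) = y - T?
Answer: 0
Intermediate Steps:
s(S) = -6 + S (s(S) = S - 6 = -6 + S)
(k(6, 4) + 12)*((s(0)*4)*Y(-4, -4)) = (1/4 + 12)*(((-6 + 0)*4)*(-4 - 1*(-4))) = (¼ + 12)*((-6*4)*(-4 + 4)) = 49*(-24*0)/4 = (49/4)*0 = 0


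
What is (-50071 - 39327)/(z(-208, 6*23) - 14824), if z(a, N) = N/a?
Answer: 9297392/1541765 ≈ 6.0304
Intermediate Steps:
(-50071 - 39327)/(z(-208, 6*23) - 14824) = (-50071 - 39327)/((6*23)/(-208) - 14824) = -89398/(138*(-1/208) - 14824) = -89398/(-69/104 - 14824) = -89398/(-1541765/104) = -89398*(-104/1541765) = 9297392/1541765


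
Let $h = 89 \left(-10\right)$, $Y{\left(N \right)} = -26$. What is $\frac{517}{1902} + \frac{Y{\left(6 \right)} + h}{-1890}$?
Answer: $\frac{453227}{599130} \approx 0.75648$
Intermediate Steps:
$h = -890$
$\frac{517}{1902} + \frac{Y{\left(6 \right)} + h}{-1890} = \frac{517}{1902} + \frac{-26 - 890}{-1890} = 517 \cdot \frac{1}{1902} - - \frac{458}{945} = \frac{517}{1902} + \frac{458}{945} = \frac{453227}{599130}$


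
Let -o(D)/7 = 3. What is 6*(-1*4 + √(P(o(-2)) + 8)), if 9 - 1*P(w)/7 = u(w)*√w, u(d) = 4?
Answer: -24 + 6*√(71 - 28*I*√21) ≈ 38.591 - 36.9*I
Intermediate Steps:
o(D) = -21 (o(D) = -7*3 = -21)
P(w) = 63 - 28*√w
6*(-1*4 + √(P(o(-2)) + 8)) = 6*(-1*4 + √((63 - 28*I*√21) + 8)) = 6*(-4 + √((63 - 28*I*√21) + 8)) = 6*(-4 + √(71 - 28*I*√21)) = -24 + 6*√(71 - 28*I*√21)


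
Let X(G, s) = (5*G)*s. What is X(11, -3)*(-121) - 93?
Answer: 19872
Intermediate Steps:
X(G, s) = 5*G*s
X(11, -3)*(-121) - 93 = (5*11*(-3))*(-121) - 93 = -165*(-121) - 93 = 19965 - 93 = 19872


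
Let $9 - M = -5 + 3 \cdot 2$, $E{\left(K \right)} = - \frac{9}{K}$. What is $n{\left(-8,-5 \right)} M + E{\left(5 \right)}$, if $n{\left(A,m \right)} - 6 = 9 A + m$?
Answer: $- \frac{2849}{5} \approx -569.8$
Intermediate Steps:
$n{\left(A,m \right)} = 6 + m + 9 A$ ($n{\left(A,m \right)} = 6 + \left(9 A + m\right) = 6 + \left(m + 9 A\right) = 6 + m + 9 A$)
$M = 8$ ($M = 9 - \left(-5 + 3 \cdot 2\right) = 9 - \left(-5 + 6\right) = 9 - 1 = 8$)
$n{\left(-8,-5 \right)} M + E{\left(5 \right)} = \left(6 - 5 + 9 \left(-8\right)\right) 8 - \frac{9}{5} = \left(6 - 5 - 72\right) 8 - \frac{9}{5} = \left(-71\right) 8 - \frac{9}{5} = -568 - \frac{9}{5} = - \frac{2849}{5}$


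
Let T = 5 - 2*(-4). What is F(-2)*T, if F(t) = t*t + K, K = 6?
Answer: 130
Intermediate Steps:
F(t) = 6 + t**2 (F(t) = t*t + 6 = t**2 + 6 = 6 + t**2)
T = 13 (T = 5 + 8 = 13)
F(-2)*T = (6 + (-2)**2)*13 = (6 + 4)*13 = 10*13 = 130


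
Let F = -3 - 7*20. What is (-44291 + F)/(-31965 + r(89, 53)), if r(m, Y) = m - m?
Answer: 44434/31965 ≈ 1.3901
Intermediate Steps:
r(m, Y) = 0
F = -143 (F = -3 - 140 = -143)
(-44291 + F)/(-31965 + r(89, 53)) = (-44291 - 143)/(-31965 + 0) = -44434/(-31965) = -44434*(-1/31965) = 44434/31965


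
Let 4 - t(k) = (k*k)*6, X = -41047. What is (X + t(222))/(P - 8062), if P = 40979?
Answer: -336747/32917 ≈ -10.230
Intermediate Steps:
t(k) = 4 - 6*k² (t(k) = 4 - k*k*6 = 4 - k²*6 = 4 - 6*k²)
(X + t(222))/(P - 8062) = (-41047 + (4 - 6*222²))/(40979 - 8062) = (-41047 + (4 - 6*49284))/32917 = (-41047 + (4 - 295704))*(1/32917) = (-41047 - 295700)*(1/32917) = -336747*1/32917 = -336747/32917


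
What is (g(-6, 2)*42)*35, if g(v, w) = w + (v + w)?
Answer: -2940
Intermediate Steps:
g(v, w) = v + 2*w
(g(-6, 2)*42)*35 = ((-6 + 2*2)*42)*35 = ((-6 + 4)*42)*35 = -2*42*35 = -84*35 = -2940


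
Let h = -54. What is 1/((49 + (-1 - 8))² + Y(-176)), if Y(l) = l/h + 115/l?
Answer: 4752/7615583 ≈ 0.00062398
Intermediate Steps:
Y(l) = 115/l - l/54 (Y(l) = l/(-54) + 115/l = l*(-1/54) + 115/l = -l/54 + 115/l = 115/l - l/54)
1/((49 + (-1 - 8))² + Y(-176)) = 1/((49 + (-1 - 8))² + (115/(-176) - 1/54*(-176))) = 1/((49 - 9)² + (115*(-1/176) + 88/27)) = 1/(40² + (-115/176 + 88/27)) = 1/(1600 + 12383/4752) = 1/(7615583/4752) = 4752/7615583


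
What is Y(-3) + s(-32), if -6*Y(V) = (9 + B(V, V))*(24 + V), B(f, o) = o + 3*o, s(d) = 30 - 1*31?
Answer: 19/2 ≈ 9.5000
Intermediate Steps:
s(d) = -1 (s(d) = 30 - 31 = -1)
B(f, o) = 4*o
Y(V) = -(9 + 4*V)*(24 + V)/6
Y(-3) + s(-32) = (-36 - 35/2*(-3) - 2/3*(-3)**2) - 1 = (-36 + 105/2 - 2/3*9) - 1 = (-36 + 105/2 - 6) - 1 = 21/2 - 1 = 19/2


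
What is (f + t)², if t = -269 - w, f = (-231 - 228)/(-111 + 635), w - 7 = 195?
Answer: 61138991169/274576 ≈ 2.2267e+5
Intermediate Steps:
w = 202 (w = 7 + 195 = 202)
f = -459/524 ≈ -0.87595
t = -471 (t = -269 - 1*202 = -269 - 202 = -471)
(f + t)² = (-459/524 - 471)² = (-247263/524)² = 61138991169/274576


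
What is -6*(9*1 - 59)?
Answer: 300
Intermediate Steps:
-6*(9*1 - 59) = -6*(9 - 59) = -6*(-50) = 300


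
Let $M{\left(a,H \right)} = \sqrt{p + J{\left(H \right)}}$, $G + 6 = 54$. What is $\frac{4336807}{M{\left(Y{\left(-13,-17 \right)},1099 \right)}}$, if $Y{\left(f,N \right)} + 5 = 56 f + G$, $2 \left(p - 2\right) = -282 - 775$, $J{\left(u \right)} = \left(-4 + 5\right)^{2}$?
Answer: $- \frac{4336807 i \sqrt{2102}}{1051} \approx - 1.8918 \cdot 10^{5} i$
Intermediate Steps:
$J{\left(u \right)} = 1$ ($J{\left(u \right)} = 1^{2} = 1$)
$G = 48$ ($G = -6 + 54 = 48$)
$p = - \frac{1053}{2}$ ($p = 2 + \frac{-282 - 775}{2} = 2 + \frac{1}{2} \left(-1057\right) = 2 - \frac{1057}{2} = - \frac{1053}{2} \approx -526.5$)
$Y{\left(f,N \right)} = 43 + 56 f$ ($Y{\left(f,N \right)} = -5 + \left(56 f + 48\right) = -5 + \left(48 + 56 f\right) = 43 + 56 f$)
$M{\left(a,H \right)} = \frac{i \sqrt{2102}}{2}$ ($M{\left(a,H \right)} = \sqrt{- \frac{1053}{2} + 1} = \sqrt{- \frac{1051}{2}} = \frac{i \sqrt{2102}}{2}$)
$\frac{4336807}{M{\left(Y{\left(-13,-17 \right)},1099 \right)}} = \frac{4336807}{\frac{1}{2} i \sqrt{2102}} = 4336807 \left(- \frac{i \sqrt{2102}}{1051}\right) = - \frac{4336807 i \sqrt{2102}}{1051}$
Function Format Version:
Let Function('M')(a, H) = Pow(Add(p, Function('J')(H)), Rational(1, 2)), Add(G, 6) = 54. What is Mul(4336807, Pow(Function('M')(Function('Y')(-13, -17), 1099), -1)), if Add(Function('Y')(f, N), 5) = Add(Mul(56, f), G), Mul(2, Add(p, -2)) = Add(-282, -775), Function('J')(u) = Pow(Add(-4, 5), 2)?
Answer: Mul(Rational(-4336807, 1051), I, Pow(2102, Rational(1, 2))) ≈ Mul(-1.8918e+5, I)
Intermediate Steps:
Function('J')(u) = 1 (Function('J')(u) = Pow(1, 2) = 1)
G = 48 (G = Add(-6, 54) = 48)
p = Rational(-1053, 2) (p = Add(2, Mul(Rational(1, 2), Add(-282, -775))) = Add(2, Mul(Rational(1, 2), -1057)) = Add(2, Rational(-1057, 2)) = Rational(-1053, 2) ≈ -526.50)
Function('Y')(f, N) = Add(43, Mul(56, f)) (Function('Y')(f, N) = Add(-5, Add(Mul(56, f), 48)) = Add(-5, Add(48, Mul(56, f))) = Add(43, Mul(56, f)))
Function('M')(a, H) = Mul(Rational(1, 2), I, Pow(2102, Rational(1, 2))) (Function('M')(a, H) = Pow(Add(Rational(-1053, 2), 1), Rational(1, 2)) = Pow(Rational(-1051, 2), Rational(1, 2)) = Mul(Rational(1, 2), I, Pow(2102, Rational(1, 2))))
Mul(4336807, Pow(Function('M')(Function('Y')(-13, -17), 1099), -1)) = Mul(4336807, Pow(Mul(Rational(1, 2), I, Pow(2102, Rational(1, 2))), -1)) = Mul(4336807, Mul(Rational(-1, 1051), I, Pow(2102, Rational(1, 2)))) = Mul(Rational(-4336807, 1051), I, Pow(2102, Rational(1, 2)))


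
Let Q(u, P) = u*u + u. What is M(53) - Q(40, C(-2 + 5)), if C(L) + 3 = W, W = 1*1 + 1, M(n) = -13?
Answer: -1653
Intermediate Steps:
W = 2 (W = 1 + 1 = 2)
C(L) = -1 (C(L) = -3 + 2 = -1)
Q(u, P) = u + u² (Q(u, P) = u² + u = u + u²)
M(53) - Q(40, C(-2 + 5)) = -13 - 40*(1 + 40) = -13 - 40*41 = -13 - 1*1640 = -13 - 1640 = -1653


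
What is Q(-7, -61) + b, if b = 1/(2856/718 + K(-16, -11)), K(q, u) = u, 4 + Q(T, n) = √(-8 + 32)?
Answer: -10443/2521 + 2*√6 ≈ 0.75658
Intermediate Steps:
Q(T, n) = -4 + 2*√6 (Q(T, n) = -4 + √(-8 + 32) = -4 + √24 = -4 + 2*√6)
b = -359/2521 (b = 1/(2856/718 - 11) = 1/(2856*(1/718) - 11) = 1/(1428/359 - 11) = 1/(-2521/359) = -359/2521 ≈ -0.14240)
Q(-7, -61) + b = (-4 + 2*√6) - 359/2521 = -10443/2521 + 2*√6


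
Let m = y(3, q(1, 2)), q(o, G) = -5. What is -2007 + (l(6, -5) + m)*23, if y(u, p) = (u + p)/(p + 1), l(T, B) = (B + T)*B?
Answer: -4221/2 ≈ -2110.5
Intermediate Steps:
l(T, B) = B*(B + T)
y(u, p) = (p + u)/(1 + p)
m = 1/2 (m = (-5 + 3)/(1 - 5) = -2/(-4) = -1/4*(-2) = 1/2 ≈ 0.50000)
-2007 + (l(6, -5) + m)*23 = -2007 + (-5*(-5 + 6) + 1/2)*23 = -2007 + (-5*1 + 1/2)*23 = -2007 + (-5 + 1/2)*23 = -2007 - 9/2*23 = -2007 - 207/2 = -4221/2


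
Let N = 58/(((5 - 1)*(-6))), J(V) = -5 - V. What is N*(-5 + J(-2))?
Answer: 58/3 ≈ 19.333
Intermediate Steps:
N = -29/12 (N = 58/((4*(-6))) = 58/(-24) = 58*(-1/24) = -29/12 ≈ -2.4167)
N*(-5 + J(-2)) = -29*(-5 + (-5 - 1*(-2)))/12 = -29*(-5 + (-5 + 2))/12 = -29*(-5 - 3)/12 = -29/12*(-8) = 58/3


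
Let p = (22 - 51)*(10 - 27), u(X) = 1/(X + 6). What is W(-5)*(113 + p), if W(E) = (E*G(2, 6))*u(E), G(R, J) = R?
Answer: -6060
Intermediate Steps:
u(X) = 1/(6 + X)
W(E) = 2*E/(6 + E) (W(E) = (E*2)/(6 + E) = (2*E)/(6 + E) = 2*E/(6 + E))
p = 493 (p = -29*(-17) = 493)
W(-5)*(113 + p) = (2*(-5)/(6 - 5))*(113 + 493) = (2*(-5)/1)*606 = (2*(-5)*1)*606 = -10*606 = -6060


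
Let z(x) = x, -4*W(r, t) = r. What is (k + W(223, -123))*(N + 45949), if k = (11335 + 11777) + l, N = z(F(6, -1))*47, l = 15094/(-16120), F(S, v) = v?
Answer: 2132444289214/2015 ≈ 1.0583e+9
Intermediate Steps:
W(r, t) = -r/4
l = -7547/8060 (l = 15094*(-1/16120) = -7547/8060 ≈ -0.93635)
N = -47 (N = -1*47 = -47)
k = 186275173/8060 (k = (11335 + 11777) - 7547/8060 = 23112 - 7547/8060 = 186275173/8060 ≈ 23111.)
(k + W(223, -123))*(N + 45949) = (186275173/8060 - ¼*223)*(-47 + 45949) = (186275173/8060 - 223/4)*45902 = (46456457/2015)*45902 = 2132444289214/2015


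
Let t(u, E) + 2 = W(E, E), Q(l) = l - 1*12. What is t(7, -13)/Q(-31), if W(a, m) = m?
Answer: 15/43 ≈ 0.34884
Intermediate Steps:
Q(l) = -12 + l (Q(l) = l - 12 = -12 + l)
t(u, E) = -2 + E
t(7, -13)/Q(-31) = (-2 - 13)/(-12 - 31) = -15/(-43) = -15*(-1/43) = 15/43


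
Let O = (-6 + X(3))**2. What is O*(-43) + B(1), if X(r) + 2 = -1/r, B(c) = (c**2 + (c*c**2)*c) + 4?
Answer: -26821/9 ≈ -2980.1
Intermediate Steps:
B(c) = 4 + c**2 + c**4 (B(c) = (c**2 + c**3*c) + 4 = (c**2 + c**4) + 4 = 4 + c**2 + c**4)
X(r) = -2 - 1/r
O = 625/9 (O = (-6 + (-2 - 1/3))**2 = (-6 - 7/3)**2 = (-25/3)**2 = 625/9 ≈ 69.444)
O*(-43) + B(1) = (625/9)*(-43) + (4 + 1**2 + 1**4) = -26875/9 + (4 + 1 + 1) = -26875/9 + 6 = -26821/9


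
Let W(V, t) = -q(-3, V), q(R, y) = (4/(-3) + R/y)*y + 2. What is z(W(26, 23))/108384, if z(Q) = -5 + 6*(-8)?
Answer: -53/108384 ≈ -0.00048900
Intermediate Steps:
q(R, y) = 2 + y*(-4/3 + R/y) (q(R, y) = (4*(-⅓) + R/y)*y + 2 = (-4/3 + R/y)*y + 2 = y*(-4/3 + R/y) + 2 = 2 + y*(-4/3 + R/y))
W(V, t) = 1 + 4*V/3 (W(V, t) = -(2 - 3 - 4*V/3) = -(-1 - 4*V/3) = 1 + 4*V/3)
z(Q) = -53 (z(Q) = -5 - 48 = -53)
z(W(26, 23))/108384 = -53/108384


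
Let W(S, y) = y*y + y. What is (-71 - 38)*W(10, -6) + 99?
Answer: -3171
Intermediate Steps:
W(S, y) = y + y**2 (W(S, y) = y**2 + y = y + y**2)
(-71 - 38)*W(10, -6) + 99 = (-71 - 38)*(-6*(1 - 6)) + 99 = -(-654)*(-5) + 99 = -109*30 + 99 = -3270 + 99 = -3171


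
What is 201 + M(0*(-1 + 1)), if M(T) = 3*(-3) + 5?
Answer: 197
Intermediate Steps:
M(T) = -4 (M(T) = -9 + 5 = -4)
201 + M(0*(-1 + 1)) = 201 - 4 = 197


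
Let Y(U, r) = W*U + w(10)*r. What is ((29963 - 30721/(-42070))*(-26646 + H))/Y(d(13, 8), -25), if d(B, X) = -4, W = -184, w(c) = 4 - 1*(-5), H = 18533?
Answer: -1461005417829/3071110 ≈ -4.7573e+5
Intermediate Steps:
w(c) = 9 (w(c) = 4 + 5 = 9)
Y(U, r) = -184*U + 9*r
((29963 - 30721/(-42070))*(-26646 + H))/Y(d(13, 8), -25) = ((29963 - 30721/(-42070))*(-26646 + 18533))/(-184*(-4) + 9*(-25)) = ((29963 - 30721*(-1/42070))*(-8113))/(736 - 225) = ((29963 + 30721/42070)*(-8113))/511 = ((1260574131/42070)*(-8113))*(1/511) = -1461005417829/6010*1/511 = -1461005417829/3071110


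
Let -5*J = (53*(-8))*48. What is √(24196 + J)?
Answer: 2*√176665/5 ≈ 168.13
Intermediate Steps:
J = 20352/5 (J = -53*(-8)*48/5 = -(-424)*48/5 = -⅕*(-20352) = 20352/5 ≈ 4070.4)
√(24196 + J) = √(24196 + 20352/5) = √(141332/5) = 2*√176665/5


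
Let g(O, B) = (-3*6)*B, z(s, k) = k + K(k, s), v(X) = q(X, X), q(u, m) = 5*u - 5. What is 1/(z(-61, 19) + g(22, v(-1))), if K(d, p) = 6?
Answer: 1/205 ≈ 0.0048781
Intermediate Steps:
q(u, m) = -5 + 5*u
v(X) = -5 + 5*X
z(s, k) = 6 + k (z(s, k) = k + 6 = 6 + k)
g(O, B) = -18*B
1/(z(-61, 19) + g(22, v(-1))) = 1/((6 + 19) - 18*(-5 + 5*(-1))) = 1/(25 - 18*(-5 - 5)) = 1/(25 - 18*(-10)) = 1/(25 + 180) = 1/205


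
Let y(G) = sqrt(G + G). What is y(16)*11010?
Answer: 44040*sqrt(2) ≈ 62282.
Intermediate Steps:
y(G) = sqrt(2)*sqrt(G) (y(G) = sqrt(2*G) = sqrt(2)*sqrt(G))
y(16)*11010 = (sqrt(2)*sqrt(16))*11010 = (sqrt(2)*4)*11010 = (4*sqrt(2))*11010 = 44040*sqrt(2)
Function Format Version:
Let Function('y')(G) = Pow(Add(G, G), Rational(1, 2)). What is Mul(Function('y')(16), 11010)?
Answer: Mul(44040, Pow(2, Rational(1, 2))) ≈ 62282.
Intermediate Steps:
Function('y')(G) = Mul(Pow(2, Rational(1, 2)), Pow(G, Rational(1, 2))) (Function('y')(G) = Pow(Mul(2, G), Rational(1, 2)) = Mul(Pow(2, Rational(1, 2)), Pow(G, Rational(1, 2))))
Mul(Function('y')(16), 11010) = Mul(Mul(Pow(2, Rational(1, 2)), Pow(16, Rational(1, 2))), 11010) = Mul(Mul(Pow(2, Rational(1, 2)), 4), 11010) = Mul(Mul(4, Pow(2, Rational(1, 2))), 11010) = Mul(44040, Pow(2, Rational(1, 2)))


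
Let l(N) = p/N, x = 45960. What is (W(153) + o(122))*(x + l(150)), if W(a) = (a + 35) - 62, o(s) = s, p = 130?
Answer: 170974424/15 ≈ 1.1398e+7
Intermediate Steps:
W(a) = -27 + a (W(a) = (35 + a) - 62 = -27 + a)
l(N) = 130/N
(W(153) + o(122))*(x + l(150)) = ((-27 + 153) + 122)*(45960 + 130/150) = (126 + 122)*(45960 + 130*(1/150)) = 248*(45960 + 13/15) = 248*(689413/15) = 170974424/15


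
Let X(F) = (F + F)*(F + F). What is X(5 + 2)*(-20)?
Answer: -3920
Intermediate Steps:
X(F) = 4*F² (X(F) = (2*F)*(2*F) = 4*F²)
X(5 + 2)*(-20) = (4*(5 + 2)²)*(-20) = (4*7²)*(-20) = (4*49)*(-20) = 196*(-20) = -3920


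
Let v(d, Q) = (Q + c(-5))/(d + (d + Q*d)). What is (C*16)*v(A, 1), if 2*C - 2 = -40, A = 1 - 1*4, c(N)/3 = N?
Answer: -4256/9 ≈ -472.89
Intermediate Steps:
c(N) = 3*N
A = -3 (A = 1 - 4 = -3)
C = -19 (C = 1 + (½)*(-40) = 1 - 20 = -19)
v(d, Q) = (-15 + Q)/(2*d + Q*d) (v(d, Q) = (Q + 3*(-5))/(d + (d + Q*d)) = (Q - 15)/(2*d + Q*d) = (-15 + Q)/(2*d + Q*d))
(C*16)*v(A, 1) = (-19*16)*((-15 + 1)/((-3)*(2 + 1))) = -(-304)*(-14)/(3*3) = -304*14/9 = -4256/9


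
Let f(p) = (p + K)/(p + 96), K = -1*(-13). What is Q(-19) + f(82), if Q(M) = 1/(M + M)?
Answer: 858/1691 ≈ 0.50739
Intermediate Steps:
K = 13
Q(M) = 1/(2*M)
f(p) = (13 + p)/(96 + p) (f(p) = (p + 13)/(p + 96) = (13 + p)/(96 + p))
Q(-19) + f(82) = (1/2)/(-19) + (13 + 82)/(96 + 82) = (1/2)*(-1/19) + 95/178 = -1/38 + (1/178)*95 = -1/38 + 95/178 = 858/1691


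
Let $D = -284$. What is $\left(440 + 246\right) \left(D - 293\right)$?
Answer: $-395822$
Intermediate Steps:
$\left(440 + 246\right) \left(D - 293\right) = \left(440 + 246\right) \left(-284 - 293\right) = 686 \left(-577\right) = -395822$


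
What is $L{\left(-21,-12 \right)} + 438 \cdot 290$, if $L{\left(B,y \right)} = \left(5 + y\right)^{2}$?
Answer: $127069$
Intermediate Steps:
$L{\left(-21,-12 \right)} + 438 \cdot 290 = \left(5 - 12\right)^{2} + 438 \cdot 290 = \left(-7\right)^{2} + 127020 = 49 + 127020 = 127069$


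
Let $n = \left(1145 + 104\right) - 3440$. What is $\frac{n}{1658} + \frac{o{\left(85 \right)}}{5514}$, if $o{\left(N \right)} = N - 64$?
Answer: $- \frac{1003863}{761851} \approx -1.3177$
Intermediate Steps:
$n = -2191$ ($n = 1249 - 3440 = -2191$)
$o{\left(N \right)} = -64 + N$
$\frac{n}{1658} + \frac{o{\left(85 \right)}}{5514} = - \frac{2191}{1658} + \frac{-64 + 85}{5514} = \left(-2191\right) \frac{1}{1658} + 21 \cdot \frac{1}{5514} = - \frac{2191}{1658} + \frac{7}{1838} = - \frac{1003863}{761851}$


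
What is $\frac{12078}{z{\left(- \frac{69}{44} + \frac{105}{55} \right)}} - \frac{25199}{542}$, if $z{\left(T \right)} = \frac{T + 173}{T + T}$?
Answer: $\frac{4195507}{4133834} \approx 1.0149$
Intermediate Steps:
$z{\left(T \right)} = \frac{173 + T}{2 T}$
$\frac{12078}{z{\left(- \frac{69}{44} + \frac{105}{55} \right)}} - \frac{25199}{542} = \frac{12078}{\frac{1}{2} \frac{1}{- \frac{69}{44} + \frac{105}{55}} \left(173 + \left(- \frac{69}{44} + \frac{105}{55}\right)\right)} - \frac{25199}{542} = \frac{12078}{\frac{1}{2} \frac{1}{\left(-69\right) \frac{1}{44} + 105 \cdot \frac{1}{55}} \left(173 + \left(\left(-69\right) \frac{1}{44} + 105 \cdot \frac{1}{55}\right)\right)} - \frac{25199}{542} = \frac{12078}{\frac{1}{2} \frac{1}{- \frac{69}{44} + \frac{21}{11}} \left(173 + \left(- \frac{69}{44} + \frac{21}{11}\right)\right)} - \frac{25199}{542} = \frac{12078}{\frac{1}{2} \frac{1}{\frac{15}{44}} \left(173 + \frac{15}{44}\right)} - \frac{25199}{542} = \frac{12078}{\frac{1}{2} \cdot \frac{44}{15} \cdot \frac{7627}{44}} - \frac{25199}{542} = \frac{12078}{\frac{7627}{30}} - \frac{25199}{542} = 12078 \cdot \frac{30}{7627} - \frac{25199}{542} = \frac{362340}{7627} - \frac{25199}{542} = \frac{4195507}{4133834}$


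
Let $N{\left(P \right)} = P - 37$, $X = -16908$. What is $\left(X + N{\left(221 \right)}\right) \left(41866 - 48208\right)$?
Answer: $106063608$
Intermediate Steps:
$N{\left(P \right)} = -37 + P$ ($N{\left(P \right)} = P - 37 = -37 + P$)
$\left(X + N{\left(221 \right)}\right) \left(41866 - 48208\right) = \left(-16908 + \left(-37 + 221\right)\right) \left(41866 - 48208\right) = \left(-16908 + 184\right) \left(-6342\right) = \left(-16724\right) \left(-6342\right) = 106063608$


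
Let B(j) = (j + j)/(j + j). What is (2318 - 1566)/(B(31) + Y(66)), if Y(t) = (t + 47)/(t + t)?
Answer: 99264/245 ≈ 405.16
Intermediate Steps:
B(j) = 1 (B(j) = (2*j)/((2*j)) = (2*j)*(1/(2*j)) = 1)
Y(t) = (47 + t)/(2*t) (Y(t) = (47 + t)/((2*t)) = (47 + t)*(1/(2*t)) = (47 + t)/(2*t))
(2318 - 1566)/(B(31) + Y(66)) = (2318 - 1566)/(1 + (1/2)*(47 + 66)/66) = 752/(1 + (1/2)*(1/66)*113) = 752/(1 + 113/132) = 752/(245/132) = 752*(132/245) = 99264/245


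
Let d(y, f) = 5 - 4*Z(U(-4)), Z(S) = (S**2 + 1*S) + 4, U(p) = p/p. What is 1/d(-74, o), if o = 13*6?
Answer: -1/19 ≈ -0.052632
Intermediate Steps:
o = 78
U(p) = 1
Z(S) = 4 + S + S**2 (Z(S) = (S**2 + S) + 4 = (S + S**2) + 4 = 4 + S + S**2)
d(y, f) = -19 (d(y, f) = 5 - 4*(4 + 1 + 1**2) = 5 - 4*(4 + 1 + 1) = 5 - 4*6 = 5 - 24 = -19)
1/d(-74, o) = 1/(-19) = -1/19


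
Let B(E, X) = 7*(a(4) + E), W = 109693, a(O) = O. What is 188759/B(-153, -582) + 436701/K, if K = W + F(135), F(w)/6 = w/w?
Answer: -20251194398/114416057 ≈ -177.00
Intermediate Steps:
B(E, X) = 28 + 7*E (B(E, X) = 7*(4 + E) = 28 + 7*E)
F(w) = 6 (F(w) = 6*(w/w) = 6*1 = 6)
K = 109699 (K = 109693 + 6 = 109699)
188759/B(-153, -582) + 436701/K = 188759/(28 + 7*(-153)) + 436701/109699 = 188759/(28 - 1071) + 436701*(1/109699) = 188759/(-1043) + 436701/109699 = 188759*(-1/1043) + 436701/109699 = -188759/1043 + 436701/109699 = -20251194398/114416057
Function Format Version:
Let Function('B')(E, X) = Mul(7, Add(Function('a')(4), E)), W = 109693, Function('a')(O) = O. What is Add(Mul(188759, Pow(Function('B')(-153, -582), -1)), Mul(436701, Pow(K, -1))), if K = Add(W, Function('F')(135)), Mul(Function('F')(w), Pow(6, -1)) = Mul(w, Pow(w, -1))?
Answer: Rational(-20251194398, 114416057) ≈ -177.00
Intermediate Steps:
Function('B')(E, X) = Add(28, Mul(7, E)) (Function('B')(E, X) = Mul(7, Add(4, E)) = Add(28, Mul(7, E)))
Function('F')(w) = 6 (Function('F')(w) = Mul(6, Mul(w, Pow(w, -1))) = Mul(6, 1) = 6)
K = 109699 (K = Add(109693, 6) = 109699)
Add(Mul(188759, Pow(Function('B')(-153, -582), -1)), Mul(436701, Pow(K, -1))) = Add(Mul(188759, Pow(Add(28, Mul(7, -153)), -1)), Mul(436701, Pow(109699, -1))) = Add(Mul(188759, Pow(Add(28, -1071), -1)), Mul(436701, Rational(1, 109699))) = Add(Mul(188759, Pow(-1043, -1)), Rational(436701, 109699)) = Add(Mul(188759, Rational(-1, 1043)), Rational(436701, 109699)) = Add(Rational(-188759, 1043), Rational(436701, 109699)) = Rational(-20251194398, 114416057)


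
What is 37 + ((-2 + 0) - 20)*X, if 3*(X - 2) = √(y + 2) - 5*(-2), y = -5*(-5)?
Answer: -241/3 - 22*√3 ≈ -118.44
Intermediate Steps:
y = 25
X = 16/3 + √3 (X = 2 + (√(25 + 2) - 5*(-2))/3 = 2 + (√27 + 10)/3 = 2 + (3*√3 + 10)/3 = 2 + (10 + 3*√3)/3 = 2 + (10/3 + √3) = 16/3 + √3 ≈ 7.0654)
37 + ((-2 + 0) - 20)*X = 37 + ((-2 + 0) - 20)*(16/3 + √3) = 37 + (-2 - 20)*(16/3 + √3) = 37 - 22*(16/3 + √3) = 37 + (-352/3 - 22*√3) = -241/3 - 22*√3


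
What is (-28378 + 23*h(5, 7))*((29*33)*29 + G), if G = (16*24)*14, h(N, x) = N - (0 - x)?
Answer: -930991158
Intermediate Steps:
h(N, x) = N + x (h(N, x) = N - (-1)*x = N + x)
G = 5376 (G = 384*14 = 5376)
(-28378 + 23*h(5, 7))*((29*33)*29 + G) = (-28378 + 23*(5 + 7))*((29*33)*29 + 5376) = (-28378 + 23*12)*(957*29 + 5376) = (-28378 + 276)*(27753 + 5376) = -28102*33129 = -930991158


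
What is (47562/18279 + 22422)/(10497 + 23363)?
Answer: 6831655/10315449 ≈ 0.66227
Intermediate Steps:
(47562/18279 + 22422)/(10497 + 23363) = (47562*(1/18279) + 22422)/33860 = (15854/6093 + 22422)*(1/33860) = (136633100/6093)*(1/33860) = 6831655/10315449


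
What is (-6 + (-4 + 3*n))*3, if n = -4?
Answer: -66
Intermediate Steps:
(-6 + (-4 + 3*n))*3 = (-6 + (-4 + 3*(-4)))*3 = (-6 + (-4 - 12))*3 = (-6 - 16)*3 = -22*3 = -66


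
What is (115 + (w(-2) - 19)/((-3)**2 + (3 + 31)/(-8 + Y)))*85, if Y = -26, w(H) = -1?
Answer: 19125/2 ≈ 9562.5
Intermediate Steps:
(115 + (w(-2) - 19)/((-3)**2 + (3 + 31)/(-8 + Y)))*85 = (115 + (-1 - 19)/((-3)**2 + (3 + 31)/(-8 - 26)))*85 = (115 - 20/(9 + 34/(-34)))*85 = (115 - 20/(9 + 34*(-1/34)))*85 = (115 - 20/(9 - 1))*85 = (115 - 20/8)*85 = (115 - 20*1/8)*85 = (115 - 5/2)*85 = (225/2)*85 = 19125/2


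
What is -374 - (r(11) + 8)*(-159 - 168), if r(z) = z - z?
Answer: 2242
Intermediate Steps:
r(z) = 0
-374 - (r(11) + 8)*(-159 - 168) = -374 - (0 + 8)*(-159 - 168) = -374 - 8*(-327) = -374 - 1*(-2616) = -374 + 2616 = 2242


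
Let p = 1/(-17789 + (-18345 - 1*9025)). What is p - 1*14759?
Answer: -666501682/45159 ≈ -14759.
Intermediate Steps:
p = -1/45159 (p = 1/(-17789 + (-18345 - 9025)) = 1/(-17789 - 27370) = 1/(-45159) = -1/45159 ≈ -2.2144e-5)
p - 1*14759 = -1/45159 - 1*14759 = -1/45159 - 14759 = -666501682/45159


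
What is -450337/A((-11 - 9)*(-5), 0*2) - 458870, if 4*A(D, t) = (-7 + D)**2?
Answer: -128082838/279 ≈ -4.5908e+5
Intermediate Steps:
A(D, t) = (-7 + D)**2/4
-450337/A((-11 - 9)*(-5), 0*2) - 458870 = -450337*4/(-7 + (-11 - 9)*(-5))**2 - 458870 = -450337*4/(-7 - 20*(-5))**2 - 458870 = -450337*4/(-7 + 100)**2 - 458870 = -450337/((1/4)*93**2) - 458870 = -450337/((1/4)*8649) - 458870 = -450337/8649/4 - 458870 = -450337*4/8649 - 458870 = -58108/279 - 458870 = -128082838/279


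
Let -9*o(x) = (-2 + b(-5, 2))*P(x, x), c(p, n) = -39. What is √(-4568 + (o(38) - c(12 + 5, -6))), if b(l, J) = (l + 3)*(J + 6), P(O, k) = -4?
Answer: I*√4537 ≈ 67.357*I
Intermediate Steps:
b(l, J) = (3 + l)*(6 + J)
o(x) = -8 (o(x) = -(-2 + (18 + 3*2 + 6*(-5) + 2*(-5)))*(-4)/9 = -(-2 + (18 + 6 - 30 - 10))*(-4)/9 = -(-2 - 16)*(-4)/9 = -(-2)*(-4) = -⅑*72 = -8)
√(-4568 + (o(38) - c(12 + 5, -6))) = √(-4568 + (-8 - 1*(-39))) = √(-4568 + (-8 + 39)) = √(-4568 + 31) = √(-4537) = I*√4537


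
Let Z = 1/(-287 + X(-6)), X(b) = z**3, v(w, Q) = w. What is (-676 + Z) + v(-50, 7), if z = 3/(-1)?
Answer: -227965/314 ≈ -726.00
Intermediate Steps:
z = -3 (z = 3*(-1) = -3)
X(b) = -27 (X(b) = (-3)**3 = -27)
Z = -1/314 (Z = 1/(-287 - 27) = 1/(-314) = -1/314 ≈ -0.0031847)
(-676 + Z) + v(-50, 7) = (-676 - 1/314) - 50 = -212265/314 - 50 = -227965/314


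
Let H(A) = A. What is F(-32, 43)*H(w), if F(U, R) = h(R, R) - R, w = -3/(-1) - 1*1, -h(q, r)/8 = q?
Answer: -774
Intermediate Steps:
h(q, r) = -8*q
w = 2 (w = -3*(-1) - 1 = 3 - 1 = 2)
F(U, R) = -9*R (F(U, R) = -8*R - R = -9*R)
F(-32, 43)*H(w) = -9*43*2 = -387*2 = -774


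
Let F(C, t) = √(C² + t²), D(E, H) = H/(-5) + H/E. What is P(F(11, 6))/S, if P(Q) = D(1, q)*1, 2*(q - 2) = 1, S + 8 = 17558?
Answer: 1/8775 ≈ 0.00011396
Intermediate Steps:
S = 17550 (S = -8 + 17558 = 17550)
q = 5/2 (q = 2 + (½)*1 = 2 + ½ = 5/2 ≈ 2.5000)
D(E, H) = -H/5 + H/E (D(E, H) = H*(-⅕) + H/E = -H/5 + H/E)
P(Q) = 2 (P(Q) = (-⅕*5/2 + (5/2)/1)*1 = (-½ + (5/2)*1)*1 = (-½ + 5/2)*1 = 2*1 = 2)
P(F(11, 6))/S = 2/17550 = 2*(1/17550) = 1/8775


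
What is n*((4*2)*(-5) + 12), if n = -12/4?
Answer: 84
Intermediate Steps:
n = -3 (n = -12*¼ = -3)
n*((4*2)*(-5) + 12) = -3*((4*2)*(-5) + 12) = -3*(8*(-5) + 12) = -3*(-40 + 12) = -3*(-28) = 84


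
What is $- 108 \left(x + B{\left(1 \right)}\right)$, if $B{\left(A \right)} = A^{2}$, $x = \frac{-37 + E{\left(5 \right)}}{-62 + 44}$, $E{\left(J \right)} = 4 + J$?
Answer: $-276$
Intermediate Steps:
$x = \frac{14}{9}$ ($x = \frac{-37 + \left(4 + 5\right)}{-62 + 44} = \frac{-37 + 9}{-18} = \left(-28\right) \left(- \frac{1}{18}\right) = \frac{14}{9} \approx 1.5556$)
$- 108 \left(x + B{\left(1 \right)}\right) = - 108 \left(\frac{14}{9} + 1^{2}\right) = - 108 \left(\frac{14}{9} + 1\right) = \left(-108\right) \frac{23}{9} = -276$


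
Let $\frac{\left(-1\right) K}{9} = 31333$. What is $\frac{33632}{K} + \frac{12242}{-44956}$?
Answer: $- \frac{2482083733}{6338728566} \approx -0.39157$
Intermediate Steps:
$K = -281997$ ($K = \left(-9\right) 31333 = -281997$)
$\frac{33632}{K} + \frac{12242}{-44956} = \frac{33632}{-281997} + \frac{12242}{-44956} = 33632 \left(- \frac{1}{281997}\right) + 12242 \left(- \frac{1}{44956}\right) = - \frac{33632}{281997} - \frac{6121}{22478} = - \frac{2482083733}{6338728566}$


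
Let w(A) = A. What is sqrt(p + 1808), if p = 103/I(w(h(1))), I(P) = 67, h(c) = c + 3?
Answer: 3*sqrt(902557)/67 ≈ 42.539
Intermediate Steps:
h(c) = 3 + c
p = 103/67 ≈ 1.5373
sqrt(p + 1808) = sqrt(103/67 + 1808) = sqrt(121239/67) = 3*sqrt(902557)/67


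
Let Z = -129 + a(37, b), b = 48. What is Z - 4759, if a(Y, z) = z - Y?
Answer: -4877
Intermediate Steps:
Z = -118 (Z = -129 + (48 - 1*37) = -129 + (48 - 37) = -129 + 11 = -118)
Z - 4759 = -118 - 4759 = -4877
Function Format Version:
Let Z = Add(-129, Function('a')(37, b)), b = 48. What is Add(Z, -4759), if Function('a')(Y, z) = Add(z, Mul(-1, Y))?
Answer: -4877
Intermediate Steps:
Z = -118 (Z = Add(-129, Add(48, Mul(-1, 37))) = Add(-129, Add(48, -37)) = Add(-129, 11) = -118)
Add(Z, -4759) = Add(-118, -4759) = -4877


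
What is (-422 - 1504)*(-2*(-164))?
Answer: -631728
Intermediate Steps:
(-422 - 1504)*(-2*(-164)) = -1926*328 = -631728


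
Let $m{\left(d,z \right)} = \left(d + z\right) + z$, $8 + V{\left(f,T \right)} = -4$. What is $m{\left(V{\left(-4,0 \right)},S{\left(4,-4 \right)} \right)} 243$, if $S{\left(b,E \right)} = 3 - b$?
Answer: $-3402$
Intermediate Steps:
$V{\left(f,T \right)} = -12$ ($V{\left(f,T \right)} = -8 - 4 = -12$)
$m{\left(d,z \right)} = d + 2 z$
$m{\left(V{\left(-4,0 \right)},S{\left(4,-4 \right)} \right)} 243 = \left(-12 + 2 \left(3 - 4\right)\right) 243 = \left(-12 + 2 \left(-1\right)\right) 243 = \left(-12 - 2\right) 243 = \left(-14\right) 243 = -3402$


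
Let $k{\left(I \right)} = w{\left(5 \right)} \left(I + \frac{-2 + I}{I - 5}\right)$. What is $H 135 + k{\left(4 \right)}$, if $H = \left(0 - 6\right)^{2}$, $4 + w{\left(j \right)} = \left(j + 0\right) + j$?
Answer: $4872$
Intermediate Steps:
$w{\left(j \right)} = -4 + 2 j$ ($w{\left(j \right)} = -4 + \left(\left(j + 0\right) + j\right) = -4 + \left(j + j\right) = -4 + 2 j$)
$H = 36$ ($H = \left(-6\right)^{2} = 36$)
$k{\left(I \right)} = 6 I + \frac{6 \left(-2 + I\right)}{-5 + I}$ ($k{\left(I \right)} = \left(-4 + 2 \cdot 5\right) \left(I + \frac{-2 + I}{I - 5}\right) = \left(-4 + 10\right) \left(I + \frac{-2 + I}{-5 + I}\right) = 6 \left(I + \frac{-2 + I}{-5 + I}\right) = 6 I + \frac{6 \left(-2 + I\right)}{-5 + I}$)
$H 135 + k{\left(4 \right)} = 36 \cdot 135 + \frac{6 \left(-2 + 4^{2} - 16\right)}{-5 + 4} = 4860 + \frac{6 \left(-2 + 16 - 16\right)}{-1} = 4860 + 6 \left(-1\right) \left(-2\right) = 4860 + 12 = 4872$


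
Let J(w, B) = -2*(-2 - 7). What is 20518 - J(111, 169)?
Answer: 20500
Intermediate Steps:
J(w, B) = 18 (J(w, B) = -2*(-9) = 18)
20518 - J(111, 169) = 20518 - 1*18 = 20518 - 18 = 20500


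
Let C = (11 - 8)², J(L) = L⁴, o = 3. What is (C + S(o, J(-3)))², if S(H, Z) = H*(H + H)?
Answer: 729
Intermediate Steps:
C = 9 (C = 3² = 9)
S(H, Z) = 2*H² (S(H, Z) = H*(2*H) = 2*H²)
(C + S(o, J(-3)))² = (9 + 2*3²)² = (9 + 2*9)² = (9 + 18)² = 27² = 729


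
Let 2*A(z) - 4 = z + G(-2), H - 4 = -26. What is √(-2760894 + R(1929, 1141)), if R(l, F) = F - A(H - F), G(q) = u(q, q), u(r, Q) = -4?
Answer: I*√11036686/2 ≈ 1661.1*I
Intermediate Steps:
H = -22 (H = 4 - 26 = -22)
G(q) = -4
A(z) = z/2 (A(z) = 2 + (z - 4)/2 = 2 + (-4 + z)/2 = 2 + (-2 + z/2) = z/2)
R(l, F) = 11 + 3*F/2 (R(l, F) = F - (-22 - F)/2 = F - (-11 - F/2) = F + (11 + F/2) = 11 + 3*F/2)
√(-2760894 + R(1929, 1141)) = √(-2760894 + (11 + (3/2)*1141)) = √(-2760894 + (11 + 3423/2)) = √(-2760894 + 3445/2) = √(-5518343/2) = I*√11036686/2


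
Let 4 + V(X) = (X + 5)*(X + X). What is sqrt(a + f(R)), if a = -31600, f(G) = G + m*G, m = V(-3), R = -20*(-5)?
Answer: 10*I*sqrt(331) ≈ 181.93*I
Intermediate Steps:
R = 100
V(X) = -4 + 2*X*(5 + X) (V(X) = -4 + (X + 5)*(X + X) = -4 + (5 + X)*(2*X) = -4 + 2*X*(5 + X))
m = -16 (m = -4 + 2*(-3)**2 + 10*(-3) = -4 + 2*9 - 30 = -4 + 18 - 30 = -16)
f(G) = -15*G (f(G) = G - 16*G = -15*G)
sqrt(a + f(R)) = sqrt(-31600 - 15*100) = sqrt(-31600 - 1500) = sqrt(-33100) = 10*I*sqrt(331)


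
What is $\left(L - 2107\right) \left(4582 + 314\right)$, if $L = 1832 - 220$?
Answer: $-2423520$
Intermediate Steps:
$L = 1612$ ($L = 1832 - 220 = 1612$)
$\left(L - 2107\right) \left(4582 + 314\right) = \left(1612 - 2107\right) \left(4582 + 314\right) = \left(-495\right) 4896 = -2423520$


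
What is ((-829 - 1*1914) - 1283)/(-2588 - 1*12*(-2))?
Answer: 2013/1282 ≈ 1.5702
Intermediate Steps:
((-829 - 1*1914) - 1283)/(-2588 - 1*12*(-2)) = ((-829 - 1914) - 1283)/(-2588 - 12*(-2)) = (-2743 - 1283)/(-2588 + 24) = -4026/(-2564) = -4026*(-1/2564) = 2013/1282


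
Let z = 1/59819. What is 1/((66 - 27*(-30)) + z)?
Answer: 59819/52401445 ≈ 0.0011416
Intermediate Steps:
z = 1/59819 ≈ 1.6717e-5
1/((66 - 27*(-30)) + z) = 1/((66 - 27*(-30)) + 1/59819) = 1/((66 + 810) + 1/59819) = 1/(876 + 1/59819) = 1/(52401445/59819) = 59819/52401445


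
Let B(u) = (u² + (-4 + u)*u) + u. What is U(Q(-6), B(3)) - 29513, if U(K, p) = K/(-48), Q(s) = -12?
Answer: -118051/4 ≈ -29513.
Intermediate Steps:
B(u) = u + u² + u*(-4 + u) (B(u) = (u² + u*(-4 + u)) + u = u + u² + u*(-4 + u))
U(K, p) = -K/48 (U(K, p) = K*(-1/48) = -K/48)
U(Q(-6), B(3)) - 29513 = -1/48*(-12) - 29513 = ¼ - 29513 = -118051/4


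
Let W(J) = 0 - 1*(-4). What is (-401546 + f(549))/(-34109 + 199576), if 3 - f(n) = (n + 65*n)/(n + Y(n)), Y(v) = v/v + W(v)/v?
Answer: -60633703744/24981711259 ≈ -2.4271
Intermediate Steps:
W(J) = 4 (W(J) = 0 + 4 = 4)
Y(v) = 1 + 4/v (Y(v) = v/v + 4/v = 1 + 4/v)
f(n) = 3 - 66*n/(n + (4 + n)/n) (f(n) = 3 - (n + 65*n)/(n + (4 + n)/n) = 3 - 66*n/(n + (4 + n)/n))
(-401546 + f(549))/(-34109 + 199576) = (-401546 + 3*(4 + 549 - 21*549**2)/(4 + 549 + 549**2))/(-34109 + 199576) = (-401546 + 3*(4 + 549 - 21*301401)/(4 + 549 + 301401))/165467 = (-401546 + 3*(4 + 549 - 6329421)/301954)*(1/165467) = (-401546 + 3*(1/301954)*(-6328868))*(1/165467) = (-401546 - 9493302/150977)*(1/165467) = -60633703744/150977*1/165467 = -60633703744/24981711259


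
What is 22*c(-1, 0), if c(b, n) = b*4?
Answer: -88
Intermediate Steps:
c(b, n) = 4*b
22*c(-1, 0) = 22*(4*(-1)) = 22*(-4) = -88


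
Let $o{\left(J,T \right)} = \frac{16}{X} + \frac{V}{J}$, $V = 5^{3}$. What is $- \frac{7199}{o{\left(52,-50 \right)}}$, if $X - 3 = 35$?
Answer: $- \frac{7112612}{2791} \approx -2548.4$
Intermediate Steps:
$V = 125$
$X = 38$ ($X = 3 + 35 = 38$)
$o{\left(J,T \right)} = \frac{8}{19} + \frac{125}{J}$ ($o{\left(J,T \right)} = \frac{16}{38} + \frac{125}{J} = 16 \cdot \frac{1}{38} + \frac{125}{J} = \frac{8}{19} + \frac{125}{J}$)
$- \frac{7199}{o{\left(52,-50 \right)}} = - \frac{7199}{\frac{8}{19} + \frac{125}{52}} = - \frac{7199}{\frac{2791}{988}} = \left(-7199\right) \frac{988}{2791} = - \frac{7112612}{2791}$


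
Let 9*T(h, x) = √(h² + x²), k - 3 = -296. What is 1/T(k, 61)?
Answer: 9*√530/6890 ≈ 0.030072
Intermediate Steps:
k = -293 (k = 3 - 296 = -293)
T(h, x) = √(h² + x²)/9
1/T(k, 61) = 1/(√((-293)² + 61²)/9) = 1/(√(85849 + 3721)/9) = 1/(√89570/9) = 1/((13*√530)/9) = 1/(13*√530/9) = 9*√530/6890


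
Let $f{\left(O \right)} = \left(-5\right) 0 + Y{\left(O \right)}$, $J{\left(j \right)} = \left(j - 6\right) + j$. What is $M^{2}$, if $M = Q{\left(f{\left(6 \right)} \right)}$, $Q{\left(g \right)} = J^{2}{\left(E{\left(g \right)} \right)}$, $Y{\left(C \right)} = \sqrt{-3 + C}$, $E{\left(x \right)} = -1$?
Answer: $4096$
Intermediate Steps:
$J{\left(j \right)} = -6 + 2 j$ ($J{\left(j \right)} = \left(j - 6\right) + j = \left(-6 + j\right) + j = -6 + 2 j$)
$f{\left(O \right)} = \sqrt{-3 + O}$ ($f{\left(O \right)} = \left(-5\right) 0 + \sqrt{-3 + O} = 0 + \sqrt{-3 + O} = \sqrt{-3 + O}$)
$Q{\left(g \right)} = 64$ ($Q{\left(g \right)} = \left(-6 + 2 \left(-1\right)\right)^{2} = \left(-6 - 2\right)^{2} = \left(-8\right)^{2} = 64$)
$M = 64$
$M^{2} = 64^{2} = 4096$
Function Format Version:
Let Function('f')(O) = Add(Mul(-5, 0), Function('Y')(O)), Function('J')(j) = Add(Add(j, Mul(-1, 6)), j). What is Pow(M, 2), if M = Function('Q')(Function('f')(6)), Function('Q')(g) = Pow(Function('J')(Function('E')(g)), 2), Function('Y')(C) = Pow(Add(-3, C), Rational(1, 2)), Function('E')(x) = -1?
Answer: 4096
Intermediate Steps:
Function('J')(j) = Add(-6, Mul(2, j)) (Function('J')(j) = Add(Add(j, -6), j) = Add(Add(-6, j), j) = Add(-6, Mul(2, j)))
Function('f')(O) = Pow(Add(-3, O), Rational(1, 2)) (Function('f')(O) = Add(Mul(-5, 0), Pow(Add(-3, O), Rational(1, 2))) = Add(0, Pow(Add(-3, O), Rational(1, 2))) = Pow(Add(-3, O), Rational(1, 2)))
Function('Q')(g) = 64 (Function('Q')(g) = Pow(Add(-6, Mul(2, -1)), 2) = Pow(Add(-6, -2), 2) = Pow(-8, 2) = 64)
M = 64
Pow(M, 2) = Pow(64, 2) = 4096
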